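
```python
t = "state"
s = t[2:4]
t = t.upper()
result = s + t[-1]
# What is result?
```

Answer: 'atE'

Derivation:
Trace (tracking result):
t = 'state'  # -> t = 'state'
s = t[2:4]  # -> s = 'at'
t = t.upper()  # -> t = 'STATE'
result = s + t[-1]  # -> result = 'atE'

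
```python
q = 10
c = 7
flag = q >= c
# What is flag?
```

Trace (tracking flag):
q = 10  # -> q = 10
c = 7  # -> c = 7
flag = q >= c  # -> flag = True

Answer: True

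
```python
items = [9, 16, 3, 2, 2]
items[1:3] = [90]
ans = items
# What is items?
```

Trace (tracking items):
items = [9, 16, 3, 2, 2]  # -> items = [9, 16, 3, 2, 2]
items[1:3] = [90]  # -> items = [9, 90, 2, 2]
ans = items  # -> ans = [9, 90, 2, 2]

Answer: [9, 90, 2, 2]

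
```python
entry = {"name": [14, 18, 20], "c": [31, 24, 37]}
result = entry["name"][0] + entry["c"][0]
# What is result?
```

Answer: 45

Derivation:
Trace (tracking result):
entry = {'name': [14, 18, 20], 'c': [31, 24, 37]}  # -> entry = {'name': [14, 18, 20], 'c': [31, 24, 37]}
result = entry['name'][0] + entry['c'][0]  # -> result = 45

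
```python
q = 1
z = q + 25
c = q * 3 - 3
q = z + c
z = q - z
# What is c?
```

Trace (tracking c):
q = 1  # -> q = 1
z = q + 25  # -> z = 26
c = q * 3 - 3  # -> c = 0
q = z + c  # -> q = 26
z = q - z  # -> z = 0

Answer: 0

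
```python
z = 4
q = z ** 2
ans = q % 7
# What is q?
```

Answer: 16

Derivation:
Trace (tracking q):
z = 4  # -> z = 4
q = z ** 2  # -> q = 16
ans = q % 7  # -> ans = 2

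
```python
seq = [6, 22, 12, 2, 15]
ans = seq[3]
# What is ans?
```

Trace (tracking ans):
seq = [6, 22, 12, 2, 15]  # -> seq = [6, 22, 12, 2, 15]
ans = seq[3]  # -> ans = 2

Answer: 2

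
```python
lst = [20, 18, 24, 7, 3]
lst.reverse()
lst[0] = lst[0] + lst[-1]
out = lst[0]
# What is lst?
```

Trace (tracking lst):
lst = [20, 18, 24, 7, 3]  # -> lst = [20, 18, 24, 7, 3]
lst.reverse()  # -> lst = [3, 7, 24, 18, 20]
lst[0] = lst[0] + lst[-1]  # -> lst = [23, 7, 24, 18, 20]
out = lst[0]  # -> out = 23

Answer: [23, 7, 24, 18, 20]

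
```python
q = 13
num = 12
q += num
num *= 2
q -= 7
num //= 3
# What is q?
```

Answer: 18

Derivation:
Trace (tracking q):
q = 13  # -> q = 13
num = 12  # -> num = 12
q += num  # -> q = 25
num *= 2  # -> num = 24
q -= 7  # -> q = 18
num //= 3  # -> num = 8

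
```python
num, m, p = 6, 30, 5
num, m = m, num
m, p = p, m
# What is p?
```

Answer: 6

Derivation:
Trace (tracking p):
num, m, p = (6, 30, 5)  # -> num = 6, m = 30, p = 5
num, m = (m, num)  # -> num = 30, m = 6
m, p = (p, m)  # -> m = 5, p = 6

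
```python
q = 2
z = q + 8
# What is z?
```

Trace (tracking z):
q = 2  # -> q = 2
z = q + 8  # -> z = 10

Answer: 10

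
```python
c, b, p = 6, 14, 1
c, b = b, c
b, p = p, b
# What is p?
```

Answer: 6

Derivation:
Trace (tracking p):
c, b, p = (6, 14, 1)  # -> c = 6, b = 14, p = 1
c, b = (b, c)  # -> c = 14, b = 6
b, p = (p, b)  # -> b = 1, p = 6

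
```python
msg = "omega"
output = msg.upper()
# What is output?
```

Trace (tracking output):
msg = 'omega'  # -> msg = 'omega'
output = msg.upper()  # -> output = 'OMEGA'

Answer: 'OMEGA'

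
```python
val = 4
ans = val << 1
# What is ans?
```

Trace (tracking ans):
val = 4  # -> val = 4
ans = val << 1  # -> ans = 8

Answer: 8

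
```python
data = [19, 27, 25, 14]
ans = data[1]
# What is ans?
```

Answer: 27

Derivation:
Trace (tracking ans):
data = [19, 27, 25, 14]  # -> data = [19, 27, 25, 14]
ans = data[1]  # -> ans = 27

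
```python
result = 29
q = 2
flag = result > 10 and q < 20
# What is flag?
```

Answer: True

Derivation:
Trace (tracking flag):
result = 29  # -> result = 29
q = 2  # -> q = 2
flag = result > 10 and q < 20  # -> flag = True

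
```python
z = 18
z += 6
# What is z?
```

Trace (tracking z):
z = 18  # -> z = 18
z += 6  # -> z = 24

Answer: 24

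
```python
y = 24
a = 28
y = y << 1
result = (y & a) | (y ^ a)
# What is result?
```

Trace (tracking result):
y = 24  # -> y = 24
a = 28  # -> a = 28
y = y << 1  # -> y = 48
result = y & a | y ^ a  # -> result = 60

Answer: 60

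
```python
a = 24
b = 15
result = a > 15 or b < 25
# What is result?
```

Answer: True

Derivation:
Trace (tracking result):
a = 24  # -> a = 24
b = 15  # -> b = 15
result = a > 15 or b < 25  # -> result = True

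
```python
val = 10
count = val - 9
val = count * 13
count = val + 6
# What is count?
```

Answer: 19

Derivation:
Trace (tracking count):
val = 10  # -> val = 10
count = val - 9  # -> count = 1
val = count * 13  # -> val = 13
count = val + 6  # -> count = 19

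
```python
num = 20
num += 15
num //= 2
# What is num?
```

Answer: 17

Derivation:
Trace (tracking num):
num = 20  # -> num = 20
num += 15  # -> num = 35
num //= 2  # -> num = 17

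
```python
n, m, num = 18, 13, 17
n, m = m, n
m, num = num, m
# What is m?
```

Answer: 17

Derivation:
Trace (tracking m):
n, m, num = (18, 13, 17)  # -> n = 18, m = 13, num = 17
n, m = (m, n)  # -> n = 13, m = 18
m, num = (num, m)  # -> m = 17, num = 18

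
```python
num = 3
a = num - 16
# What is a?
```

Answer: -13

Derivation:
Trace (tracking a):
num = 3  # -> num = 3
a = num - 16  # -> a = -13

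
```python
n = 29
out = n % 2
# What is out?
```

Trace (tracking out):
n = 29  # -> n = 29
out = n % 2  # -> out = 1

Answer: 1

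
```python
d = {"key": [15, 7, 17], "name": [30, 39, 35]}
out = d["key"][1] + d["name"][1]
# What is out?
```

Trace (tracking out):
d = {'key': [15, 7, 17], 'name': [30, 39, 35]}  # -> d = {'key': [15, 7, 17], 'name': [30, 39, 35]}
out = d['key'][1] + d['name'][1]  # -> out = 46

Answer: 46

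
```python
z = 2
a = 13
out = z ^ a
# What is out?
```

Answer: 15

Derivation:
Trace (tracking out):
z = 2  # -> z = 2
a = 13  # -> a = 13
out = z ^ a  # -> out = 15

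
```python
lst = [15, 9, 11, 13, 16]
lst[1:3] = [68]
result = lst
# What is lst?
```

Answer: [15, 68, 13, 16]

Derivation:
Trace (tracking lst):
lst = [15, 9, 11, 13, 16]  # -> lst = [15, 9, 11, 13, 16]
lst[1:3] = [68]  # -> lst = [15, 68, 13, 16]
result = lst  # -> result = [15, 68, 13, 16]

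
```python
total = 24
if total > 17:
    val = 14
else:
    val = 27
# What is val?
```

Answer: 14

Derivation:
Trace (tracking val):
total = 24  # -> total = 24
if total > 17:  # condition is True
    val = 14  # -> val = 14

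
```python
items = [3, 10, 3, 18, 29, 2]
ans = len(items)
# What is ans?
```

Answer: 6

Derivation:
Trace (tracking ans):
items = [3, 10, 3, 18, 29, 2]  # -> items = [3, 10, 3, 18, 29, 2]
ans = len(items)  # -> ans = 6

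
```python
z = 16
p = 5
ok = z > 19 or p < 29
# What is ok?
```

Answer: True

Derivation:
Trace (tracking ok):
z = 16  # -> z = 16
p = 5  # -> p = 5
ok = z > 19 or p < 29  # -> ok = True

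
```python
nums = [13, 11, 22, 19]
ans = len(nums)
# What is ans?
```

Trace (tracking ans):
nums = [13, 11, 22, 19]  # -> nums = [13, 11, 22, 19]
ans = len(nums)  # -> ans = 4

Answer: 4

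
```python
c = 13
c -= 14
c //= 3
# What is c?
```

Trace (tracking c):
c = 13  # -> c = 13
c -= 14  # -> c = -1
c //= 3  # -> c = -1

Answer: -1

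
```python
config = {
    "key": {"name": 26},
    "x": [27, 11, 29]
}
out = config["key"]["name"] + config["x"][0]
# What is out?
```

Trace (tracking out):
config = {'key': {'name': 26}, 'x': [27, 11, 29]}  # -> config = {'key': {'name': 26}, 'x': [27, 11, 29]}
out = config['key']['name'] + config['x'][0]  # -> out = 53

Answer: 53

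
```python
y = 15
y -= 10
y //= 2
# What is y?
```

Answer: 2

Derivation:
Trace (tracking y):
y = 15  # -> y = 15
y -= 10  # -> y = 5
y //= 2  # -> y = 2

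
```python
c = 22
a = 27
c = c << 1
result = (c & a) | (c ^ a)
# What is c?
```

Answer: 44

Derivation:
Trace (tracking c):
c = 22  # -> c = 22
a = 27  # -> a = 27
c = c << 1  # -> c = 44
result = c & a | c ^ a  # -> result = 63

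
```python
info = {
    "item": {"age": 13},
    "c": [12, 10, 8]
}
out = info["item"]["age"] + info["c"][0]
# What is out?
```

Trace (tracking out):
info = {'item': {'age': 13}, 'c': [12, 10, 8]}  # -> info = {'item': {'age': 13}, 'c': [12, 10, 8]}
out = info['item']['age'] + info['c'][0]  # -> out = 25

Answer: 25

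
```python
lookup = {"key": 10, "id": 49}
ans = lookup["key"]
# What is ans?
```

Answer: 10

Derivation:
Trace (tracking ans):
lookup = {'key': 10, 'id': 49}  # -> lookup = {'key': 10, 'id': 49}
ans = lookup['key']  # -> ans = 10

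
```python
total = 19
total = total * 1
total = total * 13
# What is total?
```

Answer: 247

Derivation:
Trace (tracking total):
total = 19  # -> total = 19
total = total * 1  # -> total = 19
total = total * 13  # -> total = 247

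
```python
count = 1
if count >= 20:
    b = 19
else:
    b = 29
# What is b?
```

Trace (tracking b):
count = 1  # -> count = 1
if count >= 20:  # condition is False
else:
    b = 29  # -> b = 29

Answer: 29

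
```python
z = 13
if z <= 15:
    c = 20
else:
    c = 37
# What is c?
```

Trace (tracking c):
z = 13  # -> z = 13
if z <= 15:  # condition is True
    c = 20  # -> c = 20

Answer: 20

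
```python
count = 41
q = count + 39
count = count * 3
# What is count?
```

Answer: 123

Derivation:
Trace (tracking count):
count = 41  # -> count = 41
q = count + 39  # -> q = 80
count = count * 3  # -> count = 123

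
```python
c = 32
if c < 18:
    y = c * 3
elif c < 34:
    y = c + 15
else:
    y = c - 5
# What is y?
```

Trace (tracking y):
c = 32  # -> c = 32
if c < 18:  # condition is False
elif c < 34:  # condition is True
    y = c + 15  # -> y = 47

Answer: 47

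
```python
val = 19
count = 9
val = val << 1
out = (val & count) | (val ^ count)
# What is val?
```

Answer: 38

Derivation:
Trace (tracking val):
val = 19  # -> val = 19
count = 9  # -> count = 9
val = val << 1  # -> val = 38
out = val & count | val ^ count  # -> out = 47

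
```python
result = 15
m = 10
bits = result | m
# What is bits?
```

Trace (tracking bits):
result = 15  # -> result = 15
m = 10  # -> m = 10
bits = result | m  # -> bits = 15

Answer: 15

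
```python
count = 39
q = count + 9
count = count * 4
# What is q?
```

Answer: 48

Derivation:
Trace (tracking q):
count = 39  # -> count = 39
q = count + 9  # -> q = 48
count = count * 4  # -> count = 156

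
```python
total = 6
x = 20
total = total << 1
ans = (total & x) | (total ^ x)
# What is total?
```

Trace (tracking total):
total = 6  # -> total = 6
x = 20  # -> x = 20
total = total << 1  # -> total = 12
ans = total & x | total ^ x  # -> ans = 28

Answer: 12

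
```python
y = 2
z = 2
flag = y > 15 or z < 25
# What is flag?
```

Trace (tracking flag):
y = 2  # -> y = 2
z = 2  # -> z = 2
flag = y > 15 or z < 25  # -> flag = True

Answer: True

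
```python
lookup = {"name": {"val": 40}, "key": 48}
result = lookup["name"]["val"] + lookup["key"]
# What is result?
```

Trace (tracking result):
lookup = {'name': {'val': 40}, 'key': 48}  # -> lookup = {'name': {'val': 40}, 'key': 48}
result = lookup['name']['val'] + lookup['key']  # -> result = 88

Answer: 88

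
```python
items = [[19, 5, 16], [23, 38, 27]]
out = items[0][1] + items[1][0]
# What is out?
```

Trace (tracking out):
items = [[19, 5, 16], [23, 38, 27]]  # -> items = [[19, 5, 16], [23, 38, 27]]
out = items[0][1] + items[1][0]  # -> out = 28

Answer: 28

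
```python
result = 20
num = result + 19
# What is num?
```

Answer: 39

Derivation:
Trace (tracking num):
result = 20  # -> result = 20
num = result + 19  # -> num = 39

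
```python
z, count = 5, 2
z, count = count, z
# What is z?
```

Answer: 2

Derivation:
Trace (tracking z):
z, count = (5, 2)  # -> z = 5, count = 2
z, count = (count, z)  # -> z = 2, count = 5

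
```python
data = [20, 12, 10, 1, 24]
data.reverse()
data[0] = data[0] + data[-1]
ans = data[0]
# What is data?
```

Answer: [44, 1, 10, 12, 20]

Derivation:
Trace (tracking data):
data = [20, 12, 10, 1, 24]  # -> data = [20, 12, 10, 1, 24]
data.reverse()  # -> data = [24, 1, 10, 12, 20]
data[0] = data[0] + data[-1]  # -> data = [44, 1, 10, 12, 20]
ans = data[0]  # -> ans = 44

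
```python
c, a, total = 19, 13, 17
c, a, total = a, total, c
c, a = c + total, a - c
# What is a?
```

Trace (tracking a):
c, a, total = (19, 13, 17)  # -> c = 19, a = 13, total = 17
c, a, total = (a, total, c)  # -> c = 13, a = 17, total = 19
c, a = (c + total, a - c)  # -> c = 32, a = 4

Answer: 4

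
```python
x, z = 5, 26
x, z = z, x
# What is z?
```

Trace (tracking z):
x, z = (5, 26)  # -> x = 5, z = 26
x, z = (z, x)  # -> x = 26, z = 5

Answer: 5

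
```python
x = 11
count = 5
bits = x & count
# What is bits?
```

Trace (tracking bits):
x = 11  # -> x = 11
count = 5  # -> count = 5
bits = x & count  # -> bits = 1

Answer: 1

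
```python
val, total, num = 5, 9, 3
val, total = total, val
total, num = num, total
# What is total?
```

Trace (tracking total):
val, total, num = (5, 9, 3)  # -> val = 5, total = 9, num = 3
val, total = (total, val)  # -> val = 9, total = 5
total, num = (num, total)  # -> total = 3, num = 5

Answer: 3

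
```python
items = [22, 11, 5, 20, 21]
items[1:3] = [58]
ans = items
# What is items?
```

Answer: [22, 58, 20, 21]

Derivation:
Trace (tracking items):
items = [22, 11, 5, 20, 21]  # -> items = [22, 11, 5, 20, 21]
items[1:3] = [58]  # -> items = [22, 58, 20, 21]
ans = items  # -> ans = [22, 58, 20, 21]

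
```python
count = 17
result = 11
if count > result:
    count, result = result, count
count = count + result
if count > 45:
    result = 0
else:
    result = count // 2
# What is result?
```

Answer: 14

Derivation:
Trace (tracking result):
count = 17  # -> count = 17
result = 11  # -> result = 11
if count > result:  # condition is True
    count, result = (result, count)  # -> count = 11, result = 17
count = count + result  # -> count = 28
if count > 45:  # condition is False
else:
    result = count // 2  # -> result = 14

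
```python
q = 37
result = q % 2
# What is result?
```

Trace (tracking result):
q = 37  # -> q = 37
result = q % 2  # -> result = 1

Answer: 1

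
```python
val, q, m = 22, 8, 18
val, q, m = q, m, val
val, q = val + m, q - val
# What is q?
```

Answer: 10

Derivation:
Trace (tracking q):
val, q, m = (22, 8, 18)  # -> val = 22, q = 8, m = 18
val, q, m = (q, m, val)  # -> val = 8, q = 18, m = 22
val, q = (val + m, q - val)  # -> val = 30, q = 10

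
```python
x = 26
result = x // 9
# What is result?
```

Trace (tracking result):
x = 26  # -> x = 26
result = x // 9  # -> result = 2

Answer: 2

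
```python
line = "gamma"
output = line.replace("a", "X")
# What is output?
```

Trace (tracking output):
line = 'gamma'  # -> line = 'gamma'
output = line.replace('a', 'X')  # -> output = 'gXmmX'

Answer: 'gXmmX'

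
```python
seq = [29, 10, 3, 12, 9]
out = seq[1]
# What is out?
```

Trace (tracking out):
seq = [29, 10, 3, 12, 9]  # -> seq = [29, 10, 3, 12, 9]
out = seq[1]  # -> out = 10

Answer: 10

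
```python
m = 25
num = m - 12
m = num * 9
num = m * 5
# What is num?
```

Trace (tracking num):
m = 25  # -> m = 25
num = m - 12  # -> num = 13
m = num * 9  # -> m = 117
num = m * 5  # -> num = 585

Answer: 585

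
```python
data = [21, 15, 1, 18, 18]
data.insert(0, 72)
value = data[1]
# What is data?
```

Answer: [72, 21, 15, 1, 18, 18]

Derivation:
Trace (tracking data):
data = [21, 15, 1, 18, 18]  # -> data = [21, 15, 1, 18, 18]
data.insert(0, 72)  # -> data = [72, 21, 15, 1, 18, 18]
value = data[1]  # -> value = 21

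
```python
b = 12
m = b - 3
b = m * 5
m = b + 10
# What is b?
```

Answer: 45

Derivation:
Trace (tracking b):
b = 12  # -> b = 12
m = b - 3  # -> m = 9
b = m * 5  # -> b = 45
m = b + 10  # -> m = 55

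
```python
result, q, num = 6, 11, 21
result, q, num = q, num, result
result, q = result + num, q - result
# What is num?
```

Answer: 6

Derivation:
Trace (tracking num):
result, q, num = (6, 11, 21)  # -> result = 6, q = 11, num = 21
result, q, num = (q, num, result)  # -> result = 11, q = 21, num = 6
result, q = (result + num, q - result)  # -> result = 17, q = 10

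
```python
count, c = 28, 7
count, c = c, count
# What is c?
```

Trace (tracking c):
count, c = (28, 7)  # -> count = 28, c = 7
count, c = (c, count)  # -> count = 7, c = 28

Answer: 28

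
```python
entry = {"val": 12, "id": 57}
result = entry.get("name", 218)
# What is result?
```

Trace (tracking result):
entry = {'val': 12, 'id': 57}  # -> entry = {'val': 12, 'id': 57}
result = entry.get('name', 218)  # -> result = 218

Answer: 218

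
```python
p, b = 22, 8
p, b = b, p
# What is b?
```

Trace (tracking b):
p, b = (22, 8)  # -> p = 22, b = 8
p, b = (b, p)  # -> p = 8, b = 22

Answer: 22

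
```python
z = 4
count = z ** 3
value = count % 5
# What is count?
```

Answer: 64

Derivation:
Trace (tracking count):
z = 4  # -> z = 4
count = z ** 3  # -> count = 64
value = count % 5  # -> value = 4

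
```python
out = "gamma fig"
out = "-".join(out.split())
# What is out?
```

Answer: 'gamma-fig'

Derivation:
Trace (tracking out):
out = 'gamma fig'  # -> out = 'gamma fig'
out = '-'.join(out.split())  # -> out = 'gamma-fig'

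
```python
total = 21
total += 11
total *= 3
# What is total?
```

Trace (tracking total):
total = 21  # -> total = 21
total += 11  # -> total = 32
total *= 3  # -> total = 96

Answer: 96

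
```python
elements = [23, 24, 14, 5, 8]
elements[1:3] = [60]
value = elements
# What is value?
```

Answer: [23, 60, 5, 8]

Derivation:
Trace (tracking value):
elements = [23, 24, 14, 5, 8]  # -> elements = [23, 24, 14, 5, 8]
elements[1:3] = [60]  # -> elements = [23, 60, 5, 8]
value = elements  # -> value = [23, 60, 5, 8]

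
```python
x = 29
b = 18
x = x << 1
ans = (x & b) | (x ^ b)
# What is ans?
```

Answer: 58

Derivation:
Trace (tracking ans):
x = 29  # -> x = 29
b = 18  # -> b = 18
x = x << 1  # -> x = 58
ans = x & b | x ^ b  # -> ans = 58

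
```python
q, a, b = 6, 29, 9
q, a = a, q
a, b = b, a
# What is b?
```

Answer: 6

Derivation:
Trace (tracking b):
q, a, b = (6, 29, 9)  # -> q = 6, a = 29, b = 9
q, a = (a, q)  # -> q = 29, a = 6
a, b = (b, a)  # -> a = 9, b = 6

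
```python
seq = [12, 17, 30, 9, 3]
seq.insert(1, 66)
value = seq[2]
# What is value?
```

Trace (tracking value):
seq = [12, 17, 30, 9, 3]  # -> seq = [12, 17, 30, 9, 3]
seq.insert(1, 66)  # -> seq = [12, 66, 17, 30, 9, 3]
value = seq[2]  # -> value = 17

Answer: 17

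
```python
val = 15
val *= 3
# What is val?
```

Answer: 45

Derivation:
Trace (tracking val):
val = 15  # -> val = 15
val *= 3  # -> val = 45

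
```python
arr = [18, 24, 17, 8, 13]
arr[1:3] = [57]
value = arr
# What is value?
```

Answer: [18, 57, 8, 13]

Derivation:
Trace (tracking value):
arr = [18, 24, 17, 8, 13]  # -> arr = [18, 24, 17, 8, 13]
arr[1:3] = [57]  # -> arr = [18, 57, 8, 13]
value = arr  # -> value = [18, 57, 8, 13]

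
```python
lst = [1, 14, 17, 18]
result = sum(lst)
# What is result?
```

Trace (tracking result):
lst = [1, 14, 17, 18]  # -> lst = [1, 14, 17, 18]
result = sum(lst)  # -> result = 50

Answer: 50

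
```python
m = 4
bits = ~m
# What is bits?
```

Answer: -5

Derivation:
Trace (tracking bits):
m = 4  # -> m = 4
bits = ~m  # -> bits = -5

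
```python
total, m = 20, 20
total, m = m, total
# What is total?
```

Answer: 20

Derivation:
Trace (tracking total):
total, m = (20, 20)  # -> total = 20, m = 20
total, m = (m, total)  # -> total = 20, m = 20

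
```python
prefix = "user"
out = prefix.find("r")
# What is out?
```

Trace (tracking out):
prefix = 'user'  # -> prefix = 'user'
out = prefix.find('r')  # -> out = 3

Answer: 3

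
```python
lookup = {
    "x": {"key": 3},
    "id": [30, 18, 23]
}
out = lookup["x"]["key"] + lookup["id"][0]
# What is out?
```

Trace (tracking out):
lookup = {'x': {'key': 3}, 'id': [30, 18, 23]}  # -> lookup = {'x': {'key': 3}, 'id': [30, 18, 23]}
out = lookup['x']['key'] + lookup['id'][0]  # -> out = 33

Answer: 33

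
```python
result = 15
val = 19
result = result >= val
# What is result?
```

Trace (tracking result):
result = 15  # -> result = 15
val = 19  # -> val = 19
result = result >= val  # -> result = False

Answer: False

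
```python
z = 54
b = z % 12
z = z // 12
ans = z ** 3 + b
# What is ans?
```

Trace (tracking ans):
z = 54  # -> z = 54
b = z % 12  # -> b = 6
z = z // 12  # -> z = 4
ans = z ** 3 + b  # -> ans = 70

Answer: 70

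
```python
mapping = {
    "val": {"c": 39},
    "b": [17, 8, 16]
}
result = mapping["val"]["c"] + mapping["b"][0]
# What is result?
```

Answer: 56

Derivation:
Trace (tracking result):
mapping = {'val': {'c': 39}, 'b': [17, 8, 16]}  # -> mapping = {'val': {'c': 39}, 'b': [17, 8, 16]}
result = mapping['val']['c'] + mapping['b'][0]  # -> result = 56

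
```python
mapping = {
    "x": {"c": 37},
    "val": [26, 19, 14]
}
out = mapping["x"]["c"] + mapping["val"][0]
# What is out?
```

Answer: 63

Derivation:
Trace (tracking out):
mapping = {'x': {'c': 37}, 'val': [26, 19, 14]}  # -> mapping = {'x': {'c': 37}, 'val': [26, 19, 14]}
out = mapping['x']['c'] + mapping['val'][0]  # -> out = 63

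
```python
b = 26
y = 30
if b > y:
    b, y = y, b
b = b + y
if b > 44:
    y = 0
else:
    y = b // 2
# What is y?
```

Answer: 0

Derivation:
Trace (tracking y):
b = 26  # -> b = 26
y = 30  # -> y = 30
if b > y:  # condition is False
b = b + y  # -> b = 56
if b > 44:  # condition is True
    y = 0  # -> y = 0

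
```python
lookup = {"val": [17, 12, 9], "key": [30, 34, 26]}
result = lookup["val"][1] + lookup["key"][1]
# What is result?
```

Trace (tracking result):
lookup = {'val': [17, 12, 9], 'key': [30, 34, 26]}  # -> lookup = {'val': [17, 12, 9], 'key': [30, 34, 26]}
result = lookup['val'][1] + lookup['key'][1]  # -> result = 46

Answer: 46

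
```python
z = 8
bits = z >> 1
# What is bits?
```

Trace (tracking bits):
z = 8  # -> z = 8
bits = z >> 1  # -> bits = 4

Answer: 4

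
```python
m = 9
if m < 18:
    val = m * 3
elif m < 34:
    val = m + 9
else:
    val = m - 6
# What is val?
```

Answer: 27

Derivation:
Trace (tracking val):
m = 9  # -> m = 9
if m < 18:  # condition is True
    val = m * 3  # -> val = 27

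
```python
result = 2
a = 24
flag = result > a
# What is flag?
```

Trace (tracking flag):
result = 2  # -> result = 2
a = 24  # -> a = 24
flag = result > a  # -> flag = False

Answer: False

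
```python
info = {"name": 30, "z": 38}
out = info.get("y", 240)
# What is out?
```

Answer: 240

Derivation:
Trace (tracking out):
info = {'name': 30, 'z': 38}  # -> info = {'name': 30, 'z': 38}
out = info.get('y', 240)  # -> out = 240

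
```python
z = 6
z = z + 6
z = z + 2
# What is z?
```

Trace (tracking z):
z = 6  # -> z = 6
z = z + 6  # -> z = 12
z = z + 2  # -> z = 14

Answer: 14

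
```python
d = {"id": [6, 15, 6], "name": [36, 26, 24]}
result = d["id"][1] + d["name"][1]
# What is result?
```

Trace (tracking result):
d = {'id': [6, 15, 6], 'name': [36, 26, 24]}  # -> d = {'id': [6, 15, 6], 'name': [36, 26, 24]}
result = d['id'][1] + d['name'][1]  # -> result = 41

Answer: 41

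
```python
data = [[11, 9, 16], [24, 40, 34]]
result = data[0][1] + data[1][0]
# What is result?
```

Answer: 33

Derivation:
Trace (tracking result):
data = [[11, 9, 16], [24, 40, 34]]  # -> data = [[11, 9, 16], [24, 40, 34]]
result = data[0][1] + data[1][0]  # -> result = 33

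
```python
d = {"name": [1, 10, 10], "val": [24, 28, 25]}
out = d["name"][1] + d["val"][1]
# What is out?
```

Answer: 38

Derivation:
Trace (tracking out):
d = {'name': [1, 10, 10], 'val': [24, 28, 25]}  # -> d = {'name': [1, 10, 10], 'val': [24, 28, 25]}
out = d['name'][1] + d['val'][1]  # -> out = 38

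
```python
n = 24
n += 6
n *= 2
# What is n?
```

Trace (tracking n):
n = 24  # -> n = 24
n += 6  # -> n = 30
n *= 2  # -> n = 60

Answer: 60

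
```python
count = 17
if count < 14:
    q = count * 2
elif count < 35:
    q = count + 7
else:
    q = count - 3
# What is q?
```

Trace (tracking q):
count = 17  # -> count = 17
if count < 14:  # condition is False
elif count < 35:  # condition is True
    q = count + 7  # -> q = 24

Answer: 24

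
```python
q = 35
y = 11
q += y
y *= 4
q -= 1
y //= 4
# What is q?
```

Answer: 45

Derivation:
Trace (tracking q):
q = 35  # -> q = 35
y = 11  # -> y = 11
q += y  # -> q = 46
y *= 4  # -> y = 44
q -= 1  # -> q = 45
y //= 4  # -> y = 11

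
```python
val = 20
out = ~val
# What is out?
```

Trace (tracking out):
val = 20  # -> val = 20
out = ~val  # -> out = -21

Answer: -21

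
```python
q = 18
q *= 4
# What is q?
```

Trace (tracking q):
q = 18  # -> q = 18
q *= 4  # -> q = 72

Answer: 72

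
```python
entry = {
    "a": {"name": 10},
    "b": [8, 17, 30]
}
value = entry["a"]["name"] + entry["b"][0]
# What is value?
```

Answer: 18

Derivation:
Trace (tracking value):
entry = {'a': {'name': 10}, 'b': [8, 17, 30]}  # -> entry = {'a': {'name': 10}, 'b': [8, 17, 30]}
value = entry['a']['name'] + entry['b'][0]  # -> value = 18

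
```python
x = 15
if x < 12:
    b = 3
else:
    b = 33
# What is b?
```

Answer: 33

Derivation:
Trace (tracking b):
x = 15  # -> x = 15
if x < 12:  # condition is False
else:
    b = 33  # -> b = 33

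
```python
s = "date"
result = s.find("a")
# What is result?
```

Trace (tracking result):
s = 'date'  # -> s = 'date'
result = s.find('a')  # -> result = 1

Answer: 1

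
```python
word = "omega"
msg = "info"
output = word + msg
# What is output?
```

Trace (tracking output):
word = 'omega'  # -> word = 'omega'
msg = 'info'  # -> msg = 'info'
output = word + msg  # -> output = 'omegainfo'

Answer: 'omegainfo'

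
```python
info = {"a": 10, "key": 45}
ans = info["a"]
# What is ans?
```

Answer: 10

Derivation:
Trace (tracking ans):
info = {'a': 10, 'key': 45}  # -> info = {'a': 10, 'key': 45}
ans = info['a']  # -> ans = 10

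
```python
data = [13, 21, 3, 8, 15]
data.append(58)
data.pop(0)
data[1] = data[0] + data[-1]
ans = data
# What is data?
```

Answer: [21, 79, 8, 15, 58]

Derivation:
Trace (tracking data):
data = [13, 21, 3, 8, 15]  # -> data = [13, 21, 3, 8, 15]
data.append(58)  # -> data = [13, 21, 3, 8, 15, 58]
data.pop(0)  # -> data = [21, 3, 8, 15, 58]
data[1] = data[0] + data[-1]  # -> data = [21, 79, 8, 15, 58]
ans = data  # -> ans = [21, 79, 8, 15, 58]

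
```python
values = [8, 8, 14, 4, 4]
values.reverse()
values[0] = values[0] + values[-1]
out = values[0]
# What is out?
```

Answer: 12

Derivation:
Trace (tracking out):
values = [8, 8, 14, 4, 4]  # -> values = [8, 8, 14, 4, 4]
values.reverse()  # -> values = [4, 4, 14, 8, 8]
values[0] = values[0] + values[-1]  # -> values = [12, 4, 14, 8, 8]
out = values[0]  # -> out = 12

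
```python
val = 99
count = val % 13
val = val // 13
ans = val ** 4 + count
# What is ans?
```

Answer: 2409

Derivation:
Trace (tracking ans):
val = 99  # -> val = 99
count = val % 13  # -> count = 8
val = val // 13  # -> val = 7
ans = val ** 4 + count  # -> ans = 2409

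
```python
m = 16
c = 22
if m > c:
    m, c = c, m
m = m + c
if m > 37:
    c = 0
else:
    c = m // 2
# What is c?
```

Answer: 0

Derivation:
Trace (tracking c):
m = 16  # -> m = 16
c = 22  # -> c = 22
if m > c:  # condition is False
m = m + c  # -> m = 38
if m > 37:  # condition is True
    c = 0  # -> c = 0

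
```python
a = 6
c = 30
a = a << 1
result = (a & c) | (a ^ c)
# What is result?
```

Answer: 30

Derivation:
Trace (tracking result):
a = 6  # -> a = 6
c = 30  # -> c = 30
a = a << 1  # -> a = 12
result = a & c | a ^ c  # -> result = 30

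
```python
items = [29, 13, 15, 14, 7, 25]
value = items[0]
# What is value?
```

Trace (tracking value):
items = [29, 13, 15, 14, 7, 25]  # -> items = [29, 13, 15, 14, 7, 25]
value = items[0]  # -> value = 29

Answer: 29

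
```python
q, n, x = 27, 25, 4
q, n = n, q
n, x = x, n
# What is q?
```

Answer: 25

Derivation:
Trace (tracking q):
q, n, x = (27, 25, 4)  # -> q = 27, n = 25, x = 4
q, n = (n, q)  # -> q = 25, n = 27
n, x = (x, n)  # -> n = 4, x = 27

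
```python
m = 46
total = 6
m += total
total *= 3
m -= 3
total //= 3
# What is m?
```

Trace (tracking m):
m = 46  # -> m = 46
total = 6  # -> total = 6
m += total  # -> m = 52
total *= 3  # -> total = 18
m -= 3  # -> m = 49
total //= 3  # -> total = 6

Answer: 49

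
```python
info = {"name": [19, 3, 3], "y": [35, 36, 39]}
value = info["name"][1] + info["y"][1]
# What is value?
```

Answer: 39

Derivation:
Trace (tracking value):
info = {'name': [19, 3, 3], 'y': [35, 36, 39]}  # -> info = {'name': [19, 3, 3], 'y': [35, 36, 39]}
value = info['name'][1] + info['y'][1]  # -> value = 39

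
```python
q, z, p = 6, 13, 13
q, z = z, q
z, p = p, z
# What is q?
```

Answer: 13

Derivation:
Trace (tracking q):
q, z, p = (6, 13, 13)  # -> q = 6, z = 13, p = 13
q, z = (z, q)  # -> q = 13, z = 6
z, p = (p, z)  # -> z = 13, p = 6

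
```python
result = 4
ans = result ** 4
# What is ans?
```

Answer: 256

Derivation:
Trace (tracking ans):
result = 4  # -> result = 4
ans = result ** 4  # -> ans = 256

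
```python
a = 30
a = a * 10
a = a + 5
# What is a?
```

Answer: 305

Derivation:
Trace (tracking a):
a = 30  # -> a = 30
a = a * 10  # -> a = 300
a = a + 5  # -> a = 305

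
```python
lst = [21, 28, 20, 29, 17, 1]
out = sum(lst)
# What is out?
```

Trace (tracking out):
lst = [21, 28, 20, 29, 17, 1]  # -> lst = [21, 28, 20, 29, 17, 1]
out = sum(lst)  # -> out = 116

Answer: 116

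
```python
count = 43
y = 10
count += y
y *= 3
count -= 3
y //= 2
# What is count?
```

Trace (tracking count):
count = 43  # -> count = 43
y = 10  # -> y = 10
count += y  # -> count = 53
y *= 3  # -> y = 30
count -= 3  # -> count = 50
y //= 2  # -> y = 15

Answer: 50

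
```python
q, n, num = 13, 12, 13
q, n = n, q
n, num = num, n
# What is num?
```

Trace (tracking num):
q, n, num = (13, 12, 13)  # -> q = 13, n = 12, num = 13
q, n = (n, q)  # -> q = 12, n = 13
n, num = (num, n)  # -> n = 13, num = 13

Answer: 13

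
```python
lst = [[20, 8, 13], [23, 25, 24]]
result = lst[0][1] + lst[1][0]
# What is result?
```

Trace (tracking result):
lst = [[20, 8, 13], [23, 25, 24]]  # -> lst = [[20, 8, 13], [23, 25, 24]]
result = lst[0][1] + lst[1][0]  # -> result = 31

Answer: 31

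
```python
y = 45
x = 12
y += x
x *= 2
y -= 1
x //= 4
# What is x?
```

Trace (tracking x):
y = 45  # -> y = 45
x = 12  # -> x = 12
y += x  # -> y = 57
x *= 2  # -> x = 24
y -= 1  # -> y = 56
x //= 4  # -> x = 6

Answer: 6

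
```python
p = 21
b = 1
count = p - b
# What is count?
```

Trace (tracking count):
p = 21  # -> p = 21
b = 1  # -> b = 1
count = p - b  # -> count = 20

Answer: 20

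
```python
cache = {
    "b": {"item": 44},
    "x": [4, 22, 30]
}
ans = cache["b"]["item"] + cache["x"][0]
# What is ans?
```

Trace (tracking ans):
cache = {'b': {'item': 44}, 'x': [4, 22, 30]}  # -> cache = {'b': {'item': 44}, 'x': [4, 22, 30]}
ans = cache['b']['item'] + cache['x'][0]  # -> ans = 48

Answer: 48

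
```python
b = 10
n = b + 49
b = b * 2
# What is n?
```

Trace (tracking n):
b = 10  # -> b = 10
n = b + 49  # -> n = 59
b = b * 2  # -> b = 20

Answer: 59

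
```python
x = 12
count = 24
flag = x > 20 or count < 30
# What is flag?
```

Trace (tracking flag):
x = 12  # -> x = 12
count = 24  # -> count = 24
flag = x > 20 or count < 30  # -> flag = True

Answer: True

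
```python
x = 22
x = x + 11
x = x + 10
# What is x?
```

Answer: 43

Derivation:
Trace (tracking x):
x = 22  # -> x = 22
x = x + 11  # -> x = 33
x = x + 10  # -> x = 43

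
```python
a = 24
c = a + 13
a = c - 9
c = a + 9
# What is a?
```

Trace (tracking a):
a = 24  # -> a = 24
c = a + 13  # -> c = 37
a = c - 9  # -> a = 28
c = a + 9  # -> c = 37

Answer: 28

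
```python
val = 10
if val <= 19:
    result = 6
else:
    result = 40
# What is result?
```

Answer: 6

Derivation:
Trace (tracking result):
val = 10  # -> val = 10
if val <= 19:  # condition is True
    result = 6  # -> result = 6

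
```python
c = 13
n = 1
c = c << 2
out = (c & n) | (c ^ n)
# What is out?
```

Trace (tracking out):
c = 13  # -> c = 13
n = 1  # -> n = 1
c = c << 2  # -> c = 52
out = c & n | c ^ n  # -> out = 53

Answer: 53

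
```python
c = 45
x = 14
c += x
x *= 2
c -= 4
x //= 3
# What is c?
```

Trace (tracking c):
c = 45  # -> c = 45
x = 14  # -> x = 14
c += x  # -> c = 59
x *= 2  # -> x = 28
c -= 4  # -> c = 55
x //= 3  # -> x = 9

Answer: 55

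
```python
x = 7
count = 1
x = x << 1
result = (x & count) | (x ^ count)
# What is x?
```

Trace (tracking x):
x = 7  # -> x = 7
count = 1  # -> count = 1
x = x << 1  # -> x = 14
result = x & count | x ^ count  # -> result = 15

Answer: 14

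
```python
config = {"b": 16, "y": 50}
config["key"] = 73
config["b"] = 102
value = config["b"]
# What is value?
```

Trace (tracking value):
config = {'b': 16, 'y': 50}  # -> config = {'b': 16, 'y': 50}
config['key'] = 73  # -> config = {'b': 16, 'y': 50, 'key': 73}
config['b'] = 102  # -> config = {'b': 102, 'y': 50, 'key': 73}
value = config['b']  # -> value = 102

Answer: 102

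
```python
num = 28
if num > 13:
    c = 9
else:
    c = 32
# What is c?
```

Answer: 9

Derivation:
Trace (tracking c):
num = 28  # -> num = 28
if num > 13:  # condition is True
    c = 9  # -> c = 9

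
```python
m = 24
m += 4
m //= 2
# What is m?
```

Trace (tracking m):
m = 24  # -> m = 24
m += 4  # -> m = 28
m //= 2  # -> m = 14

Answer: 14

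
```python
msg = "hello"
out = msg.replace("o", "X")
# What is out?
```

Trace (tracking out):
msg = 'hello'  # -> msg = 'hello'
out = msg.replace('o', 'X')  # -> out = 'hellX'

Answer: 'hellX'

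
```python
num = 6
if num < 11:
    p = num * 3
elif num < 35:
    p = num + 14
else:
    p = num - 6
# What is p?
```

Trace (tracking p):
num = 6  # -> num = 6
if num < 11:  # condition is True
    p = num * 3  # -> p = 18

Answer: 18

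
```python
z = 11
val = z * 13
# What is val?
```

Answer: 143

Derivation:
Trace (tracking val):
z = 11  # -> z = 11
val = z * 13  # -> val = 143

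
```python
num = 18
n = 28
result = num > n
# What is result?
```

Answer: False

Derivation:
Trace (tracking result):
num = 18  # -> num = 18
n = 28  # -> n = 28
result = num > n  # -> result = False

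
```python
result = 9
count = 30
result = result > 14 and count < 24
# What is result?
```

Answer: False

Derivation:
Trace (tracking result):
result = 9  # -> result = 9
count = 30  # -> count = 30
result = result > 14 and count < 24  # -> result = False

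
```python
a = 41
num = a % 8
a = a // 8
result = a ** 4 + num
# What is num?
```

Answer: 1

Derivation:
Trace (tracking num):
a = 41  # -> a = 41
num = a % 8  # -> num = 1
a = a // 8  # -> a = 5
result = a ** 4 + num  # -> result = 626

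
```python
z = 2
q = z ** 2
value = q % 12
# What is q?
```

Answer: 4

Derivation:
Trace (tracking q):
z = 2  # -> z = 2
q = z ** 2  # -> q = 4
value = q % 12  # -> value = 4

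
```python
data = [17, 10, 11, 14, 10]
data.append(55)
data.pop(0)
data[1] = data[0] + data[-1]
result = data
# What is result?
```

Trace (tracking result):
data = [17, 10, 11, 14, 10]  # -> data = [17, 10, 11, 14, 10]
data.append(55)  # -> data = [17, 10, 11, 14, 10, 55]
data.pop(0)  # -> data = [10, 11, 14, 10, 55]
data[1] = data[0] + data[-1]  # -> data = [10, 65, 14, 10, 55]
result = data  # -> result = [10, 65, 14, 10, 55]

Answer: [10, 65, 14, 10, 55]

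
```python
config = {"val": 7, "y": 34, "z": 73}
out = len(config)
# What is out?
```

Answer: 3

Derivation:
Trace (tracking out):
config = {'val': 7, 'y': 34, 'z': 73}  # -> config = {'val': 7, 'y': 34, 'z': 73}
out = len(config)  # -> out = 3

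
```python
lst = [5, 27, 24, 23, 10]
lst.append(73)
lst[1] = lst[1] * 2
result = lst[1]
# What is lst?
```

Trace (tracking lst):
lst = [5, 27, 24, 23, 10]  # -> lst = [5, 27, 24, 23, 10]
lst.append(73)  # -> lst = [5, 27, 24, 23, 10, 73]
lst[1] = lst[1] * 2  # -> lst = [5, 54, 24, 23, 10, 73]
result = lst[1]  # -> result = 54

Answer: [5, 54, 24, 23, 10, 73]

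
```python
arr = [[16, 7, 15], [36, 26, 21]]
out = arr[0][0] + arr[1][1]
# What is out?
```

Trace (tracking out):
arr = [[16, 7, 15], [36, 26, 21]]  # -> arr = [[16, 7, 15], [36, 26, 21]]
out = arr[0][0] + arr[1][1]  # -> out = 42

Answer: 42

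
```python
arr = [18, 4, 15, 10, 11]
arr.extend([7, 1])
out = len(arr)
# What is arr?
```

Answer: [18, 4, 15, 10, 11, 7, 1]

Derivation:
Trace (tracking arr):
arr = [18, 4, 15, 10, 11]  # -> arr = [18, 4, 15, 10, 11]
arr.extend([7, 1])  # -> arr = [18, 4, 15, 10, 11, 7, 1]
out = len(arr)  # -> out = 7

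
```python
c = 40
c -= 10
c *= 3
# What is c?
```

Trace (tracking c):
c = 40  # -> c = 40
c -= 10  # -> c = 30
c *= 3  # -> c = 90

Answer: 90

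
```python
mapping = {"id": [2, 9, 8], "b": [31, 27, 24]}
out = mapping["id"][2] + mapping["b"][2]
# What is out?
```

Answer: 32

Derivation:
Trace (tracking out):
mapping = {'id': [2, 9, 8], 'b': [31, 27, 24]}  # -> mapping = {'id': [2, 9, 8], 'b': [31, 27, 24]}
out = mapping['id'][2] + mapping['b'][2]  # -> out = 32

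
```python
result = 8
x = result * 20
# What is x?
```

Answer: 160

Derivation:
Trace (tracking x):
result = 8  # -> result = 8
x = result * 20  # -> x = 160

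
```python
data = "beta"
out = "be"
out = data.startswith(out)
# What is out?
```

Trace (tracking out):
data = 'beta'  # -> data = 'beta'
out = 'be'  # -> out = 'be'
out = data.startswith(out)  # -> out = True

Answer: True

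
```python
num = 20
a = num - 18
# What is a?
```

Answer: 2

Derivation:
Trace (tracking a):
num = 20  # -> num = 20
a = num - 18  # -> a = 2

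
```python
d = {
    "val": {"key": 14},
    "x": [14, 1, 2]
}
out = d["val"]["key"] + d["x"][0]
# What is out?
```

Trace (tracking out):
d = {'val': {'key': 14}, 'x': [14, 1, 2]}  # -> d = {'val': {'key': 14}, 'x': [14, 1, 2]}
out = d['val']['key'] + d['x'][0]  # -> out = 28

Answer: 28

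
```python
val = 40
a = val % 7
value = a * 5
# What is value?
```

Trace (tracking value):
val = 40  # -> val = 40
a = val % 7  # -> a = 5
value = a * 5  # -> value = 25

Answer: 25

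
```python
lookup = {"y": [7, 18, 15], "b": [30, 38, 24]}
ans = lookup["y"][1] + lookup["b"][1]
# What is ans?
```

Answer: 56

Derivation:
Trace (tracking ans):
lookup = {'y': [7, 18, 15], 'b': [30, 38, 24]}  # -> lookup = {'y': [7, 18, 15], 'b': [30, 38, 24]}
ans = lookup['y'][1] + lookup['b'][1]  # -> ans = 56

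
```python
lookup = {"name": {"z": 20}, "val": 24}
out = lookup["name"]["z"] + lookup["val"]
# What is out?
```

Answer: 44

Derivation:
Trace (tracking out):
lookup = {'name': {'z': 20}, 'val': 24}  # -> lookup = {'name': {'z': 20}, 'val': 24}
out = lookup['name']['z'] + lookup['val']  # -> out = 44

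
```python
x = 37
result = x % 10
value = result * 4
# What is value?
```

Answer: 28

Derivation:
Trace (tracking value):
x = 37  # -> x = 37
result = x % 10  # -> result = 7
value = result * 4  # -> value = 28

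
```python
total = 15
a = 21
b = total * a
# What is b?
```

Trace (tracking b):
total = 15  # -> total = 15
a = 21  # -> a = 21
b = total * a  # -> b = 315

Answer: 315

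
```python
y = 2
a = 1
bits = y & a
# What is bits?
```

Trace (tracking bits):
y = 2  # -> y = 2
a = 1  # -> a = 1
bits = y & a  # -> bits = 0

Answer: 0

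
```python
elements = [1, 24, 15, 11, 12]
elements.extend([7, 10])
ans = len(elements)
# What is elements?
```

Trace (tracking elements):
elements = [1, 24, 15, 11, 12]  # -> elements = [1, 24, 15, 11, 12]
elements.extend([7, 10])  # -> elements = [1, 24, 15, 11, 12, 7, 10]
ans = len(elements)  # -> ans = 7

Answer: [1, 24, 15, 11, 12, 7, 10]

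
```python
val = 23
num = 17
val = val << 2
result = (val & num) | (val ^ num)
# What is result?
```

Answer: 93

Derivation:
Trace (tracking result):
val = 23  # -> val = 23
num = 17  # -> num = 17
val = val << 2  # -> val = 92
result = val & num | val ^ num  # -> result = 93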